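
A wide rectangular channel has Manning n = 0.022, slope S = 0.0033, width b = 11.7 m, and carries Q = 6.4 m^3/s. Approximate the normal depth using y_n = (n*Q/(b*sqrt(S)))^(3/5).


We use the wide-channel approximation y_n = (n*Q/(b*sqrt(S)))^(3/5).
sqrt(S) = sqrt(0.0033) = 0.057446.
Numerator: n*Q = 0.022 * 6.4 = 0.1408.
Denominator: b*sqrt(S) = 11.7 * 0.057446 = 0.672118.
arg = 0.2095.
y_n = 0.2095^(3/5) = 0.3915 m.

0.3915


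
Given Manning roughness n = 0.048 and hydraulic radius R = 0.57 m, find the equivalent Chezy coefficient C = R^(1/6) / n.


The Chezy coefficient relates to Manning's n through C = R^(1/6) / n.
R^(1/6) = 0.57^(1/6) = 0.910568.
C = 0.910568 / 0.048 = 18.97 m^(1/2)/s.

18.97


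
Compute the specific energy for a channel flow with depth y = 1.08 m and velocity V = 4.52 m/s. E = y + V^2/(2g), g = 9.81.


Specific energy E = y + V^2/(2g).
Velocity head = V^2/(2g) = 4.52^2 / (2*9.81) = 20.4304 / 19.62 = 1.0413 m.
E = 1.08 + 1.0413 = 2.1213 m.

2.1213


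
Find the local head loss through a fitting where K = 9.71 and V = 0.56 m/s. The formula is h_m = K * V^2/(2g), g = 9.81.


Minor loss formula: h_m = K * V^2/(2g).
V^2 = 0.56^2 = 0.3136.
V^2/(2g) = 0.3136 / 19.62 = 0.016 m.
h_m = 9.71 * 0.016 = 0.1552 m.

0.1552


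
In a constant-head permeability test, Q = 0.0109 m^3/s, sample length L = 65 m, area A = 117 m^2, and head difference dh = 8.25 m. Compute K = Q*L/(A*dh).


From K = Q*L / (A*dh):
Numerator: Q*L = 0.0109 * 65 = 0.7085.
Denominator: A*dh = 117 * 8.25 = 965.25.
K = 0.7085 / 965.25 = 0.000734 m/s.

0.000734


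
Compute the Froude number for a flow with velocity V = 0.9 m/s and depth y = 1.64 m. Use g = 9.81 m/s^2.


The Froude number is defined as Fr = V / sqrt(g*y).
g*y = 9.81 * 1.64 = 16.0884.
sqrt(g*y) = sqrt(16.0884) = 4.011.
Fr = 0.9 / 4.011 = 0.2244.

0.2244


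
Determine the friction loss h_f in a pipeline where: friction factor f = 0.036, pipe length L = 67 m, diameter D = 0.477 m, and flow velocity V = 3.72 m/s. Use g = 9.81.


Darcy-Weisbach equation: h_f = f * (L/D) * V^2/(2g).
f * L/D = 0.036 * 67/0.477 = 5.0566.
V^2/(2g) = 3.72^2 / (2*9.81) = 13.8384 / 19.62 = 0.7053 m.
h_f = 5.0566 * 0.7053 = 3.567 m.

3.567


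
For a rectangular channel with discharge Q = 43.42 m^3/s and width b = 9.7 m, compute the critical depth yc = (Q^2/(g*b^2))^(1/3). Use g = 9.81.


Using yc = (Q^2 / (g * b^2))^(1/3):
Q^2 = 43.42^2 = 1885.3.
g * b^2 = 9.81 * 9.7^2 = 9.81 * 94.09 = 923.02.
Q^2 / (g*b^2) = 1885.3 / 923.02 = 2.0425.
yc = 2.0425^(1/3) = 1.2688 m.

1.2688


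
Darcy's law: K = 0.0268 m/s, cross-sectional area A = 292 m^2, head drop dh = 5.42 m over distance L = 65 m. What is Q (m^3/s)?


Darcy's law: Q = K * A * i, where i = dh/L.
Hydraulic gradient i = 5.42 / 65 = 0.083385.
Q = 0.0268 * 292 * 0.083385
  = 0.6525 m^3/s.

0.6525


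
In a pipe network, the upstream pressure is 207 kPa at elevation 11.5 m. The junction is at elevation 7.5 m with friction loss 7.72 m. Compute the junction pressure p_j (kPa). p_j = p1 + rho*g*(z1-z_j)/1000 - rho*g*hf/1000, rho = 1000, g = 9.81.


Junction pressure: p_j = p1 + rho*g*(z1 - z_j)/1000 - rho*g*hf/1000.
Elevation term = 1000*9.81*(11.5 - 7.5)/1000 = 39.24 kPa.
Friction term = 1000*9.81*7.72/1000 = 75.733 kPa.
p_j = 207 + 39.24 - 75.733 = 170.51 kPa.

170.51


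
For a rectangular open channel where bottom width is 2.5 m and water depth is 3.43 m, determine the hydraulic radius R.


For a rectangular section:
Flow area A = b * y = 2.5 * 3.43 = 8.58 m^2.
Wetted perimeter P = b + 2y = 2.5 + 2*3.43 = 9.36 m.
Hydraulic radius R = A/P = 8.58 / 9.36 = 0.9161 m.

0.9161


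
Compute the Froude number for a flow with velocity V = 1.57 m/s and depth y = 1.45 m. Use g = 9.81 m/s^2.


The Froude number is defined as Fr = V / sqrt(g*y).
g*y = 9.81 * 1.45 = 14.2245.
sqrt(g*y) = sqrt(14.2245) = 3.7715.
Fr = 1.57 / 3.7715 = 0.4163.

0.4163


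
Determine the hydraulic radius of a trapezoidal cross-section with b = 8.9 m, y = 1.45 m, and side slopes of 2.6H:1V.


For a trapezoidal section with side slope z:
A = (b + z*y)*y = (8.9 + 2.6*1.45)*1.45 = 18.372 m^2.
P = b + 2*y*sqrt(1 + z^2) = 8.9 + 2*1.45*sqrt(1 + 2.6^2) = 16.978 m.
R = A/P = 18.372 / 16.978 = 1.082 m.

1.082


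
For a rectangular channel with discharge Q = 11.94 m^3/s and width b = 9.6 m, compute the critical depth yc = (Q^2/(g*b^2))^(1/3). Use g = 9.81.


Using yc = (Q^2 / (g * b^2))^(1/3):
Q^2 = 11.94^2 = 142.56.
g * b^2 = 9.81 * 9.6^2 = 9.81 * 92.16 = 904.09.
Q^2 / (g*b^2) = 142.56 / 904.09 = 0.1577.
yc = 0.1577^(1/3) = 0.5403 m.

0.5403


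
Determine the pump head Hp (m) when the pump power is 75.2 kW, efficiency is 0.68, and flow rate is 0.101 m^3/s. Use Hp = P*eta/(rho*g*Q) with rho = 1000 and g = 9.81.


Pump head formula: Hp = P * eta / (rho * g * Q).
Numerator: P * eta = 75.2 * 1000 * 0.68 = 51136.0 W.
Denominator: rho * g * Q = 1000 * 9.81 * 0.101 = 990.81.
Hp = 51136.0 / 990.81 = 51.61 m.

51.61


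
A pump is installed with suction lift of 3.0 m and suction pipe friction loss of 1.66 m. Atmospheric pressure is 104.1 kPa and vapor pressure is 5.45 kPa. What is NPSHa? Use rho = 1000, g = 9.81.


NPSHa = p_atm/(rho*g) - z_s - hf_s - p_vap/(rho*g).
p_atm/(rho*g) = 104.1*1000 / (1000*9.81) = 10.612 m.
p_vap/(rho*g) = 5.45*1000 / (1000*9.81) = 0.556 m.
NPSHa = 10.612 - 3.0 - 1.66 - 0.556
      = 5.4 m.

5.4


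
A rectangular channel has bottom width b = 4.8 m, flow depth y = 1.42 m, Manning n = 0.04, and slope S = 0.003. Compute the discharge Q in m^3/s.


For a rectangular channel, the cross-sectional area A = b * y = 4.8 * 1.42 = 6.82 m^2.
The wetted perimeter P = b + 2y = 4.8 + 2*1.42 = 7.64 m.
Hydraulic radius R = A/P = 6.82/7.64 = 0.8921 m.
Velocity V = (1/n)*R^(2/3)*S^(1/2) = (1/0.04)*0.8921^(2/3)*0.003^(1/2) = 1.269 m/s.
Discharge Q = A * V = 6.82 * 1.269 = 8.649 m^3/s.

8.649


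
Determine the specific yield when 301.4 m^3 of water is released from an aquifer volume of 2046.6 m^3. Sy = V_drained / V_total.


Specific yield Sy = Volume drained / Total volume.
Sy = 301.4 / 2046.6
   = 0.1473.

0.1473


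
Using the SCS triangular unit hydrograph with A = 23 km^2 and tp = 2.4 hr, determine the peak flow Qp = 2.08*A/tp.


SCS formula: Qp = 2.08 * A / tp.
Qp = 2.08 * 23 / 2.4
   = 47.84 / 2.4
   = 19.93 m^3/s per cm.

19.93


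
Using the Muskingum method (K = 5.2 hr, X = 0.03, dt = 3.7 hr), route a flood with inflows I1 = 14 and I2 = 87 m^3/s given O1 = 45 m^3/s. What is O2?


Muskingum coefficients:
denom = 2*K*(1-X) + dt = 2*5.2*(1-0.03) + 3.7 = 13.788.
C0 = (dt - 2*K*X)/denom = (3.7 - 2*5.2*0.03)/13.788 = 0.2457.
C1 = (dt + 2*K*X)/denom = (3.7 + 2*5.2*0.03)/13.788 = 0.291.
C2 = (2*K*(1-X) - dt)/denom = 0.4633.
O2 = C0*I2 + C1*I1 + C2*O1
   = 0.2457*87 + 0.291*14 + 0.4633*45
   = 46.3 m^3/s.

46.3


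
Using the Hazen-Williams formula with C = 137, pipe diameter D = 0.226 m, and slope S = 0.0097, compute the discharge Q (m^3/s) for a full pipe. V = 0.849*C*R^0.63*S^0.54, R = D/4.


For a full circular pipe, R = D/4 = 0.226/4 = 0.0565 m.
V = 0.849 * 137 * 0.0565^0.63 * 0.0097^0.54
  = 0.849 * 137 * 0.163603 * 0.081819
  = 1.557 m/s.
Pipe area A = pi*D^2/4 = pi*0.226^2/4 = 0.0401 m^2.
Q = A * V = 0.0401 * 1.557 = 0.0625 m^3/s.

0.0625


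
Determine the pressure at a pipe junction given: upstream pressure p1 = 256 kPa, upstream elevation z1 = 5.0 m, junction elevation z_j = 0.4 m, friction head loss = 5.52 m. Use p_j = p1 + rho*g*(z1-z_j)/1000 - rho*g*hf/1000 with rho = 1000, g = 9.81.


Junction pressure: p_j = p1 + rho*g*(z1 - z_j)/1000 - rho*g*hf/1000.
Elevation term = 1000*9.81*(5.0 - 0.4)/1000 = 45.126 kPa.
Friction term = 1000*9.81*5.52/1000 = 54.151 kPa.
p_j = 256 + 45.126 - 54.151 = 246.97 kPa.

246.97


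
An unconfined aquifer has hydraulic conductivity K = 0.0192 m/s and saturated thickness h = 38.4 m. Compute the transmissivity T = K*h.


Transmissivity is defined as T = K * h.
T = 0.0192 * 38.4
  = 0.7373 m^2/s.

0.7373


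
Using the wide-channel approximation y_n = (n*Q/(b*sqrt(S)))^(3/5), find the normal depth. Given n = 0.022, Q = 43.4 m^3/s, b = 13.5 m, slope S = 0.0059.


We use the wide-channel approximation y_n = (n*Q/(b*sqrt(S)))^(3/5).
sqrt(S) = sqrt(0.0059) = 0.076811.
Numerator: n*Q = 0.022 * 43.4 = 0.9548.
Denominator: b*sqrt(S) = 13.5 * 0.076811 = 1.036949.
arg = 0.9208.
y_n = 0.9208^(3/5) = 0.9517 m.

0.9517


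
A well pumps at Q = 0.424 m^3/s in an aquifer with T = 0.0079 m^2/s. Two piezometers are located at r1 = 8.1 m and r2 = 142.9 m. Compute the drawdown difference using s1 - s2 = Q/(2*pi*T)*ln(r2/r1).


Thiem equation: s1 - s2 = Q/(2*pi*T) * ln(r2/r1).
ln(r2/r1) = ln(142.9/8.1) = 2.8703.
Q/(2*pi*T) = 0.424 / (2*pi*0.0079) = 0.424 / 0.0496 = 8.542.
s1 - s2 = 8.542 * 2.8703 = 24.5179 m.

24.5179


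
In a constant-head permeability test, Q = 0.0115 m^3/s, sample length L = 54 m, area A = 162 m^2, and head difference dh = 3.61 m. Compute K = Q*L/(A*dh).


From K = Q*L / (A*dh):
Numerator: Q*L = 0.0115 * 54 = 0.621.
Denominator: A*dh = 162 * 3.61 = 584.82.
K = 0.621 / 584.82 = 0.001062 m/s.

0.001062


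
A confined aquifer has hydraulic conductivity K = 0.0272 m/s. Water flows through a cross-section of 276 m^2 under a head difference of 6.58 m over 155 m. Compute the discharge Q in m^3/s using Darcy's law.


Darcy's law: Q = K * A * i, where i = dh/L.
Hydraulic gradient i = 6.58 / 155 = 0.042452.
Q = 0.0272 * 276 * 0.042452
  = 0.3187 m^3/s.

0.3187


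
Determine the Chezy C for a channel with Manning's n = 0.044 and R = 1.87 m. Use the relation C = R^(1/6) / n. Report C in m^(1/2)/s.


The Chezy coefficient relates to Manning's n through C = R^(1/6) / n.
R^(1/6) = 1.87^(1/6) = 1.109959.
C = 1.109959 / 0.044 = 25.23 m^(1/2)/s.

25.23


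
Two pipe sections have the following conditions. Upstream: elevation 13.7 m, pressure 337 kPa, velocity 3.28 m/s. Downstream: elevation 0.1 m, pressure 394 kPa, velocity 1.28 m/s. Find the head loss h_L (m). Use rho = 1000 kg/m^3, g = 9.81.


Total head at each section: H = z + p/(rho*g) + V^2/(2g).
H1 = 13.7 + 337*1000/(1000*9.81) + 3.28^2/(2*9.81)
   = 13.7 + 34.353 + 0.5483
   = 48.601 m.
H2 = 0.1 + 394*1000/(1000*9.81) + 1.28^2/(2*9.81)
   = 0.1 + 40.163 + 0.0835
   = 40.347 m.
h_L = H1 - H2 = 48.601 - 40.347 = 8.254 m.

8.254


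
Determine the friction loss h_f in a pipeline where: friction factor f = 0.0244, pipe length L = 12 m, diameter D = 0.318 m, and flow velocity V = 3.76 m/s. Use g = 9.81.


Darcy-Weisbach equation: h_f = f * (L/D) * V^2/(2g).
f * L/D = 0.0244 * 12/0.318 = 0.9208.
V^2/(2g) = 3.76^2 / (2*9.81) = 14.1376 / 19.62 = 0.7206 m.
h_f = 0.9208 * 0.7206 = 0.663 m.

0.663


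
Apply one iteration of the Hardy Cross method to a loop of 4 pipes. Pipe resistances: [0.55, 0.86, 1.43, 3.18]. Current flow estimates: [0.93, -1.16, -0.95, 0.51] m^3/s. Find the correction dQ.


Numerator terms (r*Q*|Q|): 0.55*0.93*|0.93| = 0.4757; 0.86*-1.16*|-1.16| = -1.1572; 1.43*-0.95*|-0.95| = -1.2906; 3.18*0.51*|0.51| = 0.8271.
Sum of numerator = -1.145.
Denominator terms (r*|Q|): 0.55*|0.93| = 0.5115; 0.86*|-1.16| = 0.9976; 1.43*|-0.95| = 1.3585; 3.18*|0.51| = 1.6218.
2 * sum of denominator = 2 * 4.4894 = 8.9788.
dQ = --1.145 / 8.9788 = 0.1275 m^3/s.

0.1275


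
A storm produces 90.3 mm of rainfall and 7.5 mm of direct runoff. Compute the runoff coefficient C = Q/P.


The runoff coefficient C = runoff depth / rainfall depth.
C = 7.5 / 90.3
  = 0.0831.

0.0831


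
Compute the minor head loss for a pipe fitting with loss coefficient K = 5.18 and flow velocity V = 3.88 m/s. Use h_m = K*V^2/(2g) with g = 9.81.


Minor loss formula: h_m = K * V^2/(2g).
V^2 = 3.88^2 = 15.0544.
V^2/(2g) = 15.0544 / 19.62 = 0.7673 m.
h_m = 5.18 * 0.7673 = 3.9746 m.

3.9746


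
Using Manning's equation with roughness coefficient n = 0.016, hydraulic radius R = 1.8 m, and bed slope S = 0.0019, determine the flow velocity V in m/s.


Manning's equation gives V = (1/n) * R^(2/3) * S^(1/2).
First, compute R^(2/3) = 1.8^(2/3) = 1.4797.
Next, S^(1/2) = 0.0019^(1/2) = 0.043589.
Then 1/n = 1/0.016 = 62.5.
V = 62.5 * 1.4797 * 0.043589 = 4.0312 m/s.

4.0312


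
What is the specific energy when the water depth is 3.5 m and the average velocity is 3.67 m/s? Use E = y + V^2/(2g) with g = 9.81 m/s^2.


Specific energy E = y + V^2/(2g).
Velocity head = V^2/(2g) = 3.67^2 / (2*9.81) = 13.4689 / 19.62 = 0.6865 m.
E = 3.5 + 0.6865 = 4.1865 m.

4.1865


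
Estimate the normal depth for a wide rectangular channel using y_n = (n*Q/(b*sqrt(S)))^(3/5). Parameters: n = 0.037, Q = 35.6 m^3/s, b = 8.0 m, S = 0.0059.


We use the wide-channel approximation y_n = (n*Q/(b*sqrt(S)))^(3/5).
sqrt(S) = sqrt(0.0059) = 0.076811.
Numerator: n*Q = 0.037 * 35.6 = 1.3172.
Denominator: b*sqrt(S) = 8.0 * 0.076811 = 0.614488.
arg = 2.1436.
y_n = 2.1436^(3/5) = 1.5801 m.

1.5801


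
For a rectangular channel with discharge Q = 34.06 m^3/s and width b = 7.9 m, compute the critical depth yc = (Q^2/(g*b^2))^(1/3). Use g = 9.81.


Using yc = (Q^2 / (g * b^2))^(1/3):
Q^2 = 34.06^2 = 1160.08.
g * b^2 = 9.81 * 7.9^2 = 9.81 * 62.41 = 612.24.
Q^2 / (g*b^2) = 1160.08 / 612.24 = 1.8948.
yc = 1.8948^(1/3) = 1.2374 m.

1.2374


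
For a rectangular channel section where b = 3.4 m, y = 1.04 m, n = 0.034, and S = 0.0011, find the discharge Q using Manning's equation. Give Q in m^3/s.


For a rectangular channel, the cross-sectional area A = b * y = 3.4 * 1.04 = 3.54 m^2.
The wetted perimeter P = b + 2y = 3.4 + 2*1.04 = 5.48 m.
Hydraulic radius R = A/P = 3.54/5.48 = 0.6453 m.
Velocity V = (1/n)*R^(2/3)*S^(1/2) = (1/0.034)*0.6453^(2/3)*0.0011^(1/2) = 0.7284 m/s.
Discharge Q = A * V = 3.54 * 0.7284 = 2.576 m^3/s.

2.576


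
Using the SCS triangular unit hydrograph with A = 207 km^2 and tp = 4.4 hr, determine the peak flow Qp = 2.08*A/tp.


SCS formula: Qp = 2.08 * A / tp.
Qp = 2.08 * 207 / 4.4
   = 430.56 / 4.4
   = 97.85 m^3/s per cm.

97.85


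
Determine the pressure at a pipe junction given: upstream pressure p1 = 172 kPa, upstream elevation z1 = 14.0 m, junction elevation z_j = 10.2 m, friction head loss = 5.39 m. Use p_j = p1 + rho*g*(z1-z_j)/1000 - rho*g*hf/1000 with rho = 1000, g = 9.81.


Junction pressure: p_j = p1 + rho*g*(z1 - z_j)/1000 - rho*g*hf/1000.
Elevation term = 1000*9.81*(14.0 - 10.2)/1000 = 37.278 kPa.
Friction term = 1000*9.81*5.39/1000 = 52.876 kPa.
p_j = 172 + 37.278 - 52.876 = 156.4 kPa.

156.4


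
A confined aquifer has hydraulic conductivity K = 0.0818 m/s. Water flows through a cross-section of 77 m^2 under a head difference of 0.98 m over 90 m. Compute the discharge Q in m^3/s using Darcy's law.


Darcy's law: Q = K * A * i, where i = dh/L.
Hydraulic gradient i = 0.98 / 90 = 0.010889.
Q = 0.0818 * 77 * 0.010889
  = 0.0686 m^3/s.

0.0686


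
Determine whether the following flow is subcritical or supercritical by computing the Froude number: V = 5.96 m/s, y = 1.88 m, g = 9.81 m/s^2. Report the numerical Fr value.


The Froude number is defined as Fr = V / sqrt(g*y).
g*y = 9.81 * 1.88 = 18.4428.
sqrt(g*y) = sqrt(18.4428) = 4.2945.
Fr = 5.96 / 4.2945 = 1.3878.
Since Fr > 1, the flow is supercritical.

1.3878


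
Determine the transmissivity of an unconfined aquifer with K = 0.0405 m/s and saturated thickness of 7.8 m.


Transmissivity is defined as T = K * h.
T = 0.0405 * 7.8
  = 0.3159 m^2/s.

0.3159


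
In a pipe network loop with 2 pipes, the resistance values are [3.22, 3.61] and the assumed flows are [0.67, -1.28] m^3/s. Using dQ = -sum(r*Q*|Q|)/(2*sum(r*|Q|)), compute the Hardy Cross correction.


Numerator terms (r*Q*|Q|): 3.22*0.67*|0.67| = 1.4455; 3.61*-1.28*|-1.28| = -5.9146.
Sum of numerator = -4.4692.
Denominator terms (r*|Q|): 3.22*|0.67| = 2.1574; 3.61*|-1.28| = 4.6208.
2 * sum of denominator = 2 * 6.7782 = 13.5564.
dQ = --4.4692 / 13.5564 = 0.3297 m^3/s.

0.3297


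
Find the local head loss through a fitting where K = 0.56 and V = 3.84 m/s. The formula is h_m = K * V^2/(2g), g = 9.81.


Minor loss formula: h_m = K * V^2/(2g).
V^2 = 3.84^2 = 14.7456.
V^2/(2g) = 14.7456 / 19.62 = 0.7516 m.
h_m = 0.56 * 0.7516 = 0.4209 m.

0.4209


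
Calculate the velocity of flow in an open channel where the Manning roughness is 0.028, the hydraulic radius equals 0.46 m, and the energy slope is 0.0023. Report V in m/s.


Manning's equation gives V = (1/n) * R^(2/3) * S^(1/2).
First, compute R^(2/3) = 0.46^(2/3) = 0.5959.
Next, S^(1/2) = 0.0023^(1/2) = 0.047958.
Then 1/n = 1/0.028 = 35.71.
V = 35.71 * 0.5959 * 0.047958 = 1.0207 m/s.

1.0207


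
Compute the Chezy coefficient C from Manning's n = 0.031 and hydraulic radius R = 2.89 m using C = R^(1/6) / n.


The Chezy coefficient relates to Manning's n through C = R^(1/6) / n.
R^(1/6) = 2.89^(1/6) = 1.193483.
C = 1.193483 / 0.031 = 38.5 m^(1/2)/s.

38.5


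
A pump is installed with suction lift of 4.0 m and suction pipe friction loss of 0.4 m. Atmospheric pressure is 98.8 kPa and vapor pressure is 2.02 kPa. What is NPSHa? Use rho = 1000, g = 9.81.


NPSHa = p_atm/(rho*g) - z_s - hf_s - p_vap/(rho*g).
p_atm/(rho*g) = 98.8*1000 / (1000*9.81) = 10.071 m.
p_vap/(rho*g) = 2.02*1000 / (1000*9.81) = 0.206 m.
NPSHa = 10.071 - 4.0 - 0.4 - 0.206
      = 5.47 m.

5.47


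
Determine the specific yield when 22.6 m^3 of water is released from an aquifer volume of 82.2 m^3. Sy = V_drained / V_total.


Specific yield Sy = Volume drained / Total volume.
Sy = 22.6 / 82.2
   = 0.2749.

0.2749


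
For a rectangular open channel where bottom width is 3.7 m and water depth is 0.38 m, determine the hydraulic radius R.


For a rectangular section:
Flow area A = b * y = 3.7 * 0.38 = 1.41 m^2.
Wetted perimeter P = b + 2y = 3.7 + 2*0.38 = 4.46 m.
Hydraulic radius R = A/P = 1.41 / 4.46 = 0.3152 m.

0.3152


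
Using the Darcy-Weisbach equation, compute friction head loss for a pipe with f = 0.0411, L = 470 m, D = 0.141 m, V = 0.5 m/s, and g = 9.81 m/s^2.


Darcy-Weisbach equation: h_f = f * (L/D) * V^2/(2g).
f * L/D = 0.0411 * 470/0.141 = 137.0.
V^2/(2g) = 0.5^2 / (2*9.81) = 0.25 / 19.62 = 0.0127 m.
h_f = 137.0 * 0.0127 = 1.746 m.

1.746


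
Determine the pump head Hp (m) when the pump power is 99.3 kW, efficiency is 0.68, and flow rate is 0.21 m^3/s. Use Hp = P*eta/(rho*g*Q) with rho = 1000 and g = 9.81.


Pump head formula: Hp = P * eta / (rho * g * Q).
Numerator: P * eta = 99.3 * 1000 * 0.68 = 67524.0 W.
Denominator: rho * g * Q = 1000 * 9.81 * 0.21 = 2060.1.
Hp = 67524.0 / 2060.1 = 32.78 m.

32.78


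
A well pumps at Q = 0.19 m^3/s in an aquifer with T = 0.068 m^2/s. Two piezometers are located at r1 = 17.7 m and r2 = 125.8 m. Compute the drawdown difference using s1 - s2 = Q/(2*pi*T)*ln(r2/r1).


Thiem equation: s1 - s2 = Q/(2*pi*T) * ln(r2/r1).
ln(r2/r1) = ln(125.8/17.7) = 1.9611.
Q/(2*pi*T) = 0.19 / (2*pi*0.068) = 0.19 / 0.4273 = 0.4447.
s1 - s2 = 0.4447 * 1.9611 = 0.8721 m.

0.8721


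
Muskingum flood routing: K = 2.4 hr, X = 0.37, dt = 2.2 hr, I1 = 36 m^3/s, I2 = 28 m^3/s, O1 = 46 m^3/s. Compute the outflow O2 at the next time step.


Muskingum coefficients:
denom = 2*K*(1-X) + dt = 2*2.4*(1-0.37) + 2.2 = 5.224.
C0 = (dt - 2*K*X)/denom = (2.2 - 2*2.4*0.37)/5.224 = 0.0812.
C1 = (dt + 2*K*X)/denom = (2.2 + 2*2.4*0.37)/5.224 = 0.7611.
C2 = (2*K*(1-X) - dt)/denom = 0.1577.
O2 = C0*I2 + C1*I1 + C2*O1
   = 0.0812*28 + 0.7611*36 + 0.1577*46
   = 36.93 m^3/s.

36.93


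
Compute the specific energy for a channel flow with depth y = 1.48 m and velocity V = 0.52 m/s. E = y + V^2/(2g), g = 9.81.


Specific energy E = y + V^2/(2g).
Velocity head = V^2/(2g) = 0.52^2 / (2*9.81) = 0.2704 / 19.62 = 0.0138 m.
E = 1.48 + 0.0138 = 1.4938 m.

1.4938


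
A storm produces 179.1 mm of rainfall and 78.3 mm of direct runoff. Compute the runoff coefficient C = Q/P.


The runoff coefficient C = runoff depth / rainfall depth.
C = 78.3 / 179.1
  = 0.4372.

0.4372


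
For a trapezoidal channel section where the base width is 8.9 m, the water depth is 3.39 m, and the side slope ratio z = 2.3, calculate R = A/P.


For a trapezoidal section with side slope z:
A = (b + z*y)*y = (8.9 + 2.3*3.39)*3.39 = 56.603 m^2.
P = b + 2*y*sqrt(1 + z^2) = 8.9 + 2*3.39*sqrt(1 + 2.3^2) = 25.904 m.
R = A/P = 56.603 / 25.904 = 2.1851 m.

2.1851


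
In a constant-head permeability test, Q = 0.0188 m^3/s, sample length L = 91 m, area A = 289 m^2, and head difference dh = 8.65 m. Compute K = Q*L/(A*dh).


From K = Q*L / (A*dh):
Numerator: Q*L = 0.0188 * 91 = 1.7108.
Denominator: A*dh = 289 * 8.65 = 2499.85.
K = 1.7108 / 2499.85 = 0.000684 m/s.

0.000684


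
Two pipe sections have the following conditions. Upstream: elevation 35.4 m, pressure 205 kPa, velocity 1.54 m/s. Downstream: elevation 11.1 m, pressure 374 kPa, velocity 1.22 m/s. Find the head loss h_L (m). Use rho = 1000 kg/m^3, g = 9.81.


Total head at each section: H = z + p/(rho*g) + V^2/(2g).
H1 = 35.4 + 205*1000/(1000*9.81) + 1.54^2/(2*9.81)
   = 35.4 + 20.897 + 0.1209
   = 56.418 m.
H2 = 11.1 + 374*1000/(1000*9.81) + 1.22^2/(2*9.81)
   = 11.1 + 38.124 + 0.0759
   = 49.3 m.
h_L = H1 - H2 = 56.418 - 49.3 = 7.118 m.

7.118


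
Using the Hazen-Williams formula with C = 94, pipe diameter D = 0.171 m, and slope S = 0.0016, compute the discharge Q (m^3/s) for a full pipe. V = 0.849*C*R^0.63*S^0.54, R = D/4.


For a full circular pipe, R = D/4 = 0.171/4 = 0.0428 m.
V = 0.849 * 94 * 0.0428^0.63 * 0.0016^0.54
  = 0.849 * 94 * 0.137243 * 0.030919
  = 0.3386 m/s.
Pipe area A = pi*D^2/4 = pi*0.171^2/4 = 0.023 m^2.
Q = A * V = 0.023 * 0.3386 = 0.0078 m^3/s.

0.0078


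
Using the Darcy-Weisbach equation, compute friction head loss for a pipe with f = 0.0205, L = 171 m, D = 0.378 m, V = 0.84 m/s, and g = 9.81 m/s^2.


Darcy-Weisbach equation: h_f = f * (L/D) * V^2/(2g).
f * L/D = 0.0205 * 171/0.378 = 9.2738.
V^2/(2g) = 0.84^2 / (2*9.81) = 0.7056 / 19.62 = 0.036 m.
h_f = 9.2738 * 0.036 = 0.334 m.

0.334


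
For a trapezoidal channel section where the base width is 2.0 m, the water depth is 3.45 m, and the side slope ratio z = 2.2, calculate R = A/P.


For a trapezoidal section with side slope z:
A = (b + z*y)*y = (2.0 + 2.2*3.45)*3.45 = 33.086 m^2.
P = b + 2*y*sqrt(1 + z^2) = 2.0 + 2*3.45*sqrt(1 + 2.2^2) = 18.675 m.
R = A/P = 33.086 / 18.675 = 1.7717 m.

1.7717


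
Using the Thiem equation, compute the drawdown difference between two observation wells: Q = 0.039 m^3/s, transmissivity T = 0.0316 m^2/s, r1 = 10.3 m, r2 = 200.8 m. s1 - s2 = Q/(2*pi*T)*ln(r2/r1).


Thiem equation: s1 - s2 = Q/(2*pi*T) * ln(r2/r1).
ln(r2/r1) = ln(200.8/10.3) = 2.9702.
Q/(2*pi*T) = 0.039 / (2*pi*0.0316) = 0.039 / 0.1985 = 0.1964.
s1 - s2 = 0.1964 * 2.9702 = 0.5834 m.

0.5834


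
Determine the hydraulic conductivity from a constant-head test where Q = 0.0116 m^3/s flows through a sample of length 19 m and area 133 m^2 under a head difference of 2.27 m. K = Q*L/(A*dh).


From K = Q*L / (A*dh):
Numerator: Q*L = 0.0116 * 19 = 0.2204.
Denominator: A*dh = 133 * 2.27 = 301.91.
K = 0.2204 / 301.91 = 0.00073 m/s.

0.00073


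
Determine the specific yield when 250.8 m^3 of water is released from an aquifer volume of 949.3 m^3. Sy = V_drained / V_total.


Specific yield Sy = Volume drained / Total volume.
Sy = 250.8 / 949.3
   = 0.2642.

0.2642


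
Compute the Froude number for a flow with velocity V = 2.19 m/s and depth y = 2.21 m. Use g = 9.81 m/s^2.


The Froude number is defined as Fr = V / sqrt(g*y).
g*y = 9.81 * 2.21 = 21.6801.
sqrt(g*y) = sqrt(21.6801) = 4.6562.
Fr = 2.19 / 4.6562 = 0.4703.

0.4703


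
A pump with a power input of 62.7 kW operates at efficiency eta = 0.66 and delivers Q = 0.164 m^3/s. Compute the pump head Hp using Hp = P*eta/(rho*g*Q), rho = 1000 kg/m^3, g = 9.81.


Pump head formula: Hp = P * eta / (rho * g * Q).
Numerator: P * eta = 62.7 * 1000 * 0.66 = 41382.0 W.
Denominator: rho * g * Q = 1000 * 9.81 * 0.164 = 1608.84.
Hp = 41382.0 / 1608.84 = 25.72 m.

25.72


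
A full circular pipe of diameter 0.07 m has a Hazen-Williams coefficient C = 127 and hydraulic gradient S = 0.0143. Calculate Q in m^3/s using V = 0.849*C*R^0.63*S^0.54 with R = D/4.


For a full circular pipe, R = D/4 = 0.07/4 = 0.0175 m.
V = 0.849 * 127 * 0.0175^0.63 * 0.0143^0.54
  = 0.849 * 127 * 0.078183 * 0.100898
  = 0.8506 m/s.
Pipe area A = pi*D^2/4 = pi*0.07^2/4 = 0.0038 m^2.
Q = A * V = 0.0038 * 0.8506 = 0.0033 m^3/s.

0.0033


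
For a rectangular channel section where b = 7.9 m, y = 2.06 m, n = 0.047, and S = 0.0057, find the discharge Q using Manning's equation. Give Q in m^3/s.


For a rectangular channel, the cross-sectional area A = b * y = 7.9 * 2.06 = 16.27 m^2.
The wetted perimeter P = b + 2y = 7.9 + 2*2.06 = 12.02 m.
Hydraulic radius R = A/P = 16.27/12.02 = 1.3539 m.
Velocity V = (1/n)*R^(2/3)*S^(1/2) = (1/0.047)*1.3539^(2/3)*0.0057^(1/2) = 1.9659 m/s.
Discharge Q = A * V = 16.27 * 1.9659 = 31.993 m^3/s.

31.993


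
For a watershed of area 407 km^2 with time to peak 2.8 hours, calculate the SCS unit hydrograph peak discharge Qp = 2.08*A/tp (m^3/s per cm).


SCS formula: Qp = 2.08 * A / tp.
Qp = 2.08 * 407 / 2.8
   = 846.56 / 2.8
   = 302.34 m^3/s per cm.

302.34


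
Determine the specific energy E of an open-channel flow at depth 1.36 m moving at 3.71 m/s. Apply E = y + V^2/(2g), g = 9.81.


Specific energy E = y + V^2/(2g).
Velocity head = V^2/(2g) = 3.71^2 / (2*9.81) = 13.7641 / 19.62 = 0.7015 m.
E = 1.36 + 0.7015 = 2.0615 m.

2.0615


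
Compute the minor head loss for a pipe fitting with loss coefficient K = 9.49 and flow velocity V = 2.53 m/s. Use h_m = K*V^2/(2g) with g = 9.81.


Minor loss formula: h_m = K * V^2/(2g).
V^2 = 2.53^2 = 6.4009.
V^2/(2g) = 6.4009 / 19.62 = 0.3262 m.
h_m = 9.49 * 0.3262 = 3.0961 m.

3.0961


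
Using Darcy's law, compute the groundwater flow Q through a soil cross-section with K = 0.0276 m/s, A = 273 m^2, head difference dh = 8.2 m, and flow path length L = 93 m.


Darcy's law: Q = K * A * i, where i = dh/L.
Hydraulic gradient i = 8.2 / 93 = 0.088172.
Q = 0.0276 * 273 * 0.088172
  = 0.6644 m^3/s.

0.6644


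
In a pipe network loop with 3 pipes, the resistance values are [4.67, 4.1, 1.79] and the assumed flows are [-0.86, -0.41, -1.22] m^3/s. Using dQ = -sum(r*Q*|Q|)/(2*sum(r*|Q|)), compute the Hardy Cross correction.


Numerator terms (r*Q*|Q|): 4.67*-0.86*|-0.86| = -3.4539; 4.1*-0.41*|-0.41| = -0.6892; 1.79*-1.22*|-1.22| = -2.6642.
Sum of numerator = -6.8074.
Denominator terms (r*|Q|): 4.67*|-0.86| = 4.0162; 4.1*|-0.41| = 1.681; 1.79*|-1.22| = 2.1838.
2 * sum of denominator = 2 * 7.881 = 15.762.
dQ = --6.8074 / 15.762 = 0.4319 m^3/s.

0.4319


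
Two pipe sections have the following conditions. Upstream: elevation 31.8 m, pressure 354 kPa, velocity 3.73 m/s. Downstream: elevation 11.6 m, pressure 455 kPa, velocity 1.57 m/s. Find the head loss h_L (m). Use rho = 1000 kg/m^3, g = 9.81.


Total head at each section: H = z + p/(rho*g) + V^2/(2g).
H1 = 31.8 + 354*1000/(1000*9.81) + 3.73^2/(2*9.81)
   = 31.8 + 36.086 + 0.7091
   = 68.595 m.
H2 = 11.6 + 455*1000/(1000*9.81) + 1.57^2/(2*9.81)
   = 11.6 + 46.381 + 0.1256
   = 58.107 m.
h_L = H1 - H2 = 68.595 - 58.107 = 10.488 m.

10.488


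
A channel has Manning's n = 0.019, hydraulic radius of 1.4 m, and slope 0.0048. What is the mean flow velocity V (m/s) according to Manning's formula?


Manning's equation gives V = (1/n) * R^(2/3) * S^(1/2).
First, compute R^(2/3) = 1.4^(2/3) = 1.2515.
Next, S^(1/2) = 0.0048^(1/2) = 0.069282.
Then 1/n = 1/0.019 = 52.63.
V = 52.63 * 1.2515 * 0.069282 = 4.5634 m/s.

4.5634


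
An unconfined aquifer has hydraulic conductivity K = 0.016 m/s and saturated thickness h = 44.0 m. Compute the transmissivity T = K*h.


Transmissivity is defined as T = K * h.
T = 0.016 * 44.0
  = 0.704 m^2/s.

0.704


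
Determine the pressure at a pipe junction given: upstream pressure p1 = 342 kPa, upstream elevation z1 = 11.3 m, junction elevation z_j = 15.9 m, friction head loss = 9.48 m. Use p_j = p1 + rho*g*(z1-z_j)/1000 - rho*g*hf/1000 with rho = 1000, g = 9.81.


Junction pressure: p_j = p1 + rho*g*(z1 - z_j)/1000 - rho*g*hf/1000.
Elevation term = 1000*9.81*(11.3 - 15.9)/1000 = -45.126 kPa.
Friction term = 1000*9.81*9.48/1000 = 92.999 kPa.
p_j = 342 + -45.126 - 92.999 = 203.88 kPa.

203.88


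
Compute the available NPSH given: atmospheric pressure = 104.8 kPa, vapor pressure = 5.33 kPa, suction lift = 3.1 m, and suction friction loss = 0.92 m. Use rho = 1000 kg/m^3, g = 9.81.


NPSHa = p_atm/(rho*g) - z_s - hf_s - p_vap/(rho*g).
p_atm/(rho*g) = 104.8*1000 / (1000*9.81) = 10.683 m.
p_vap/(rho*g) = 5.33*1000 / (1000*9.81) = 0.543 m.
NPSHa = 10.683 - 3.1 - 0.92 - 0.543
      = 6.12 m.

6.12


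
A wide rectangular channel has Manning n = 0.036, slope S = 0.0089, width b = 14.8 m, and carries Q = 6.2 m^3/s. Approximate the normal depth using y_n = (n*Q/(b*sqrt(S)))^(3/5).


We use the wide-channel approximation y_n = (n*Q/(b*sqrt(S)))^(3/5).
sqrt(S) = sqrt(0.0089) = 0.09434.
Numerator: n*Q = 0.036 * 6.2 = 0.2232.
Denominator: b*sqrt(S) = 14.8 * 0.09434 = 1.396232.
arg = 0.1599.
y_n = 0.1599^(3/5) = 0.3328 m.

0.3328


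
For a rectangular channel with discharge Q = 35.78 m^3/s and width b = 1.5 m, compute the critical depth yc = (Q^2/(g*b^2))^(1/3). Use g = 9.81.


Using yc = (Q^2 / (g * b^2))^(1/3):
Q^2 = 35.78^2 = 1280.21.
g * b^2 = 9.81 * 1.5^2 = 9.81 * 2.25 = 22.07.
Q^2 / (g*b^2) = 1280.21 / 22.07 = 58.0068.
yc = 58.0068^(1/3) = 3.8709 m.

3.8709


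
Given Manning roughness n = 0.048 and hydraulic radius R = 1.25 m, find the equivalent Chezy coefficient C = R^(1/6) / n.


The Chezy coefficient relates to Manning's n through C = R^(1/6) / n.
R^(1/6) = 1.25^(1/6) = 1.037891.
C = 1.037891 / 0.048 = 21.62 m^(1/2)/s.

21.62


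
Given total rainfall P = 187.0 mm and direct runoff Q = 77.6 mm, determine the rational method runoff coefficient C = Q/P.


The runoff coefficient C = runoff depth / rainfall depth.
C = 77.6 / 187.0
  = 0.415.

0.415


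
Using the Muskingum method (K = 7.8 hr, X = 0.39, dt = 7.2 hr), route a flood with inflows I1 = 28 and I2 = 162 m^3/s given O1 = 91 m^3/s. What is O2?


Muskingum coefficients:
denom = 2*K*(1-X) + dt = 2*7.8*(1-0.39) + 7.2 = 16.716.
C0 = (dt - 2*K*X)/denom = (7.2 - 2*7.8*0.39)/16.716 = 0.0668.
C1 = (dt + 2*K*X)/denom = (7.2 + 2*7.8*0.39)/16.716 = 0.7947.
C2 = (2*K*(1-X) - dt)/denom = 0.1385.
O2 = C0*I2 + C1*I1 + C2*O1
   = 0.0668*162 + 0.7947*28 + 0.1385*91
   = 45.67 m^3/s.

45.67


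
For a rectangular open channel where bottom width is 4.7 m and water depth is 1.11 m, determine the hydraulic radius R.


For a rectangular section:
Flow area A = b * y = 4.7 * 1.11 = 5.22 m^2.
Wetted perimeter P = b + 2y = 4.7 + 2*1.11 = 6.92 m.
Hydraulic radius R = A/P = 5.22 / 6.92 = 0.7539 m.

0.7539


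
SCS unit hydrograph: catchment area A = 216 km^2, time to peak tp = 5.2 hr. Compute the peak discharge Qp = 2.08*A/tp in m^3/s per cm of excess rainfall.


SCS formula: Qp = 2.08 * A / tp.
Qp = 2.08 * 216 / 5.2
   = 449.28 / 5.2
   = 86.4 m^3/s per cm.

86.4


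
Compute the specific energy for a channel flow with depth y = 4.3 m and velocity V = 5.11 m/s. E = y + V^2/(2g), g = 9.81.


Specific energy E = y + V^2/(2g).
Velocity head = V^2/(2g) = 5.11^2 / (2*9.81) = 26.1121 / 19.62 = 1.3309 m.
E = 4.3 + 1.3309 = 5.6309 m.

5.6309


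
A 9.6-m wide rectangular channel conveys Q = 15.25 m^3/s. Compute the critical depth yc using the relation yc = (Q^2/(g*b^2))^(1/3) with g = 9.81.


Using yc = (Q^2 / (g * b^2))^(1/3):
Q^2 = 15.25^2 = 232.56.
g * b^2 = 9.81 * 9.6^2 = 9.81 * 92.16 = 904.09.
Q^2 / (g*b^2) = 232.56 / 904.09 = 0.2572.
yc = 0.2572^(1/3) = 0.636 m.

0.636


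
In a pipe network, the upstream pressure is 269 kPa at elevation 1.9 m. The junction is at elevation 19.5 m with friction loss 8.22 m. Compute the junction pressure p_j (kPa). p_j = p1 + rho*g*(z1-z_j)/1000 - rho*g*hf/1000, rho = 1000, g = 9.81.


Junction pressure: p_j = p1 + rho*g*(z1 - z_j)/1000 - rho*g*hf/1000.
Elevation term = 1000*9.81*(1.9 - 19.5)/1000 = -172.656 kPa.
Friction term = 1000*9.81*8.22/1000 = 80.638 kPa.
p_j = 269 + -172.656 - 80.638 = 15.71 kPa.

15.71


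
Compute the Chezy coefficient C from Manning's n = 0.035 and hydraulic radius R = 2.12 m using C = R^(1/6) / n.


The Chezy coefficient relates to Manning's n through C = R^(1/6) / n.
R^(1/6) = 2.12^(1/6) = 1.133416.
C = 1.133416 / 0.035 = 32.38 m^(1/2)/s.

32.38


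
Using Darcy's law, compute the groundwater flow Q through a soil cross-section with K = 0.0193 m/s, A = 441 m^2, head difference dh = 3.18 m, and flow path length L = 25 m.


Darcy's law: Q = K * A * i, where i = dh/L.
Hydraulic gradient i = 3.18 / 25 = 0.1272.
Q = 0.0193 * 441 * 0.1272
  = 1.0826 m^3/s.

1.0826


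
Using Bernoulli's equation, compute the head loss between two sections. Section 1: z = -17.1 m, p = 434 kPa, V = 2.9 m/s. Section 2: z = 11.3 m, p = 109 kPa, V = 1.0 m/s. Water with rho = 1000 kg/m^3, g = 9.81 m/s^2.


Total head at each section: H = z + p/(rho*g) + V^2/(2g).
H1 = -17.1 + 434*1000/(1000*9.81) + 2.9^2/(2*9.81)
   = -17.1 + 44.241 + 0.4286
   = 27.569 m.
H2 = 11.3 + 109*1000/(1000*9.81) + 1.0^2/(2*9.81)
   = 11.3 + 11.111 + 0.051
   = 22.462 m.
h_L = H1 - H2 = 27.569 - 22.462 = 5.107 m.

5.107


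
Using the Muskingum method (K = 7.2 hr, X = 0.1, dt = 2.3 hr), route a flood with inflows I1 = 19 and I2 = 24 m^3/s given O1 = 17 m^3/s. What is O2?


Muskingum coefficients:
denom = 2*K*(1-X) + dt = 2*7.2*(1-0.1) + 2.3 = 15.26.
C0 = (dt - 2*K*X)/denom = (2.3 - 2*7.2*0.1)/15.26 = 0.0564.
C1 = (dt + 2*K*X)/denom = (2.3 + 2*7.2*0.1)/15.26 = 0.2451.
C2 = (2*K*(1-X) - dt)/denom = 0.6986.
O2 = C0*I2 + C1*I1 + C2*O1
   = 0.0564*24 + 0.2451*19 + 0.6986*17
   = 17.88 m^3/s.

17.88


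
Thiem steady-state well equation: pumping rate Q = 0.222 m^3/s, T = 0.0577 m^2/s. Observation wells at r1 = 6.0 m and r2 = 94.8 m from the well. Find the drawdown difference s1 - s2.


Thiem equation: s1 - s2 = Q/(2*pi*T) * ln(r2/r1).
ln(r2/r1) = ln(94.8/6.0) = 2.76.
Q/(2*pi*T) = 0.222 / (2*pi*0.0577) = 0.222 / 0.3625 = 0.6123.
s1 - s2 = 0.6123 * 2.76 = 1.6901 m.

1.6901


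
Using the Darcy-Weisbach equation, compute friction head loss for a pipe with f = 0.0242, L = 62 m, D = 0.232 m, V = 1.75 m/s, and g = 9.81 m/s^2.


Darcy-Weisbach equation: h_f = f * (L/D) * V^2/(2g).
f * L/D = 0.0242 * 62/0.232 = 6.4672.
V^2/(2g) = 1.75^2 / (2*9.81) = 3.0625 / 19.62 = 0.1561 m.
h_f = 6.4672 * 0.1561 = 1.009 m.

1.009


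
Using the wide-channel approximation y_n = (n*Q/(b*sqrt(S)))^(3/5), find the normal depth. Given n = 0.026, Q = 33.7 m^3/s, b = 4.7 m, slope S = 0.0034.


We use the wide-channel approximation y_n = (n*Q/(b*sqrt(S)))^(3/5).
sqrt(S) = sqrt(0.0034) = 0.05831.
Numerator: n*Q = 0.026 * 33.7 = 0.8762.
Denominator: b*sqrt(S) = 4.7 * 0.05831 = 0.274057.
arg = 3.1972.
y_n = 3.1972^(3/5) = 2.0084 m.

2.0084


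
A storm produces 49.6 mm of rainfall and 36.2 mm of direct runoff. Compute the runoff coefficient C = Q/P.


The runoff coefficient C = runoff depth / rainfall depth.
C = 36.2 / 49.6
  = 0.7298.

0.7298


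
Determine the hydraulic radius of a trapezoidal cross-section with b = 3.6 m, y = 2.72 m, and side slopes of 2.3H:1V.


For a trapezoidal section with side slope z:
A = (b + z*y)*y = (3.6 + 2.3*2.72)*2.72 = 26.808 m^2.
P = b + 2*y*sqrt(1 + z^2) = 3.6 + 2*2.72*sqrt(1 + 2.3^2) = 17.243 m.
R = A/P = 26.808 / 17.243 = 1.5547 m.

1.5547


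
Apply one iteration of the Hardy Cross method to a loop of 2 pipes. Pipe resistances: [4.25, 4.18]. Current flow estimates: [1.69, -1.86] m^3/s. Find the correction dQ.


Numerator terms (r*Q*|Q|): 4.25*1.69*|1.69| = 12.1384; 4.18*-1.86*|-1.86| = -14.4611.
Sum of numerator = -2.3227.
Denominator terms (r*|Q|): 4.25*|1.69| = 7.1825; 4.18*|-1.86| = 7.7748.
2 * sum of denominator = 2 * 14.9573 = 29.9146.
dQ = --2.3227 / 29.9146 = 0.0776 m^3/s.

0.0776


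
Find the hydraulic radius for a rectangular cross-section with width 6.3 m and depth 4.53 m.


For a rectangular section:
Flow area A = b * y = 6.3 * 4.53 = 28.54 m^2.
Wetted perimeter P = b + 2y = 6.3 + 2*4.53 = 15.36 m.
Hydraulic radius R = A/P = 28.54 / 15.36 = 1.858 m.

1.858


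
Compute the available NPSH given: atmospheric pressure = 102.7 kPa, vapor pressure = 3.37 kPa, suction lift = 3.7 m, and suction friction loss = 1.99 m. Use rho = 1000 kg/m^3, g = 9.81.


NPSHa = p_atm/(rho*g) - z_s - hf_s - p_vap/(rho*g).
p_atm/(rho*g) = 102.7*1000 / (1000*9.81) = 10.469 m.
p_vap/(rho*g) = 3.37*1000 / (1000*9.81) = 0.344 m.
NPSHa = 10.469 - 3.7 - 1.99 - 0.344
      = 4.44 m.

4.44


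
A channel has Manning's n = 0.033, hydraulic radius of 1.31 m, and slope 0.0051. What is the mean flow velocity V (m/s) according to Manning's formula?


Manning's equation gives V = (1/n) * R^(2/3) * S^(1/2).
First, compute R^(2/3) = 1.31^(2/3) = 1.1972.
Next, S^(1/2) = 0.0051^(1/2) = 0.071414.
Then 1/n = 1/0.033 = 30.3.
V = 30.3 * 1.1972 * 0.071414 = 2.5909 m/s.

2.5909


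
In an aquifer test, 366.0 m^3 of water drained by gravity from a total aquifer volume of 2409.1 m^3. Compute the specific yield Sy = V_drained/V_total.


Specific yield Sy = Volume drained / Total volume.
Sy = 366.0 / 2409.1
   = 0.1519.

0.1519


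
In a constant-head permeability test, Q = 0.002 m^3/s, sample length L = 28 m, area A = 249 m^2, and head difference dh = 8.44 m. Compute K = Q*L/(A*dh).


From K = Q*L / (A*dh):
Numerator: Q*L = 0.002 * 28 = 0.056.
Denominator: A*dh = 249 * 8.44 = 2101.56.
K = 0.056 / 2101.56 = 2.7e-05 m/s.

2.7e-05


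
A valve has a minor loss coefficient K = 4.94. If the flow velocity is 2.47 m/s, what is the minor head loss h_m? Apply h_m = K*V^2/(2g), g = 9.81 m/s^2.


Minor loss formula: h_m = K * V^2/(2g).
V^2 = 2.47^2 = 6.1009.
V^2/(2g) = 6.1009 / 19.62 = 0.311 m.
h_m = 4.94 * 0.311 = 1.5361 m.

1.5361


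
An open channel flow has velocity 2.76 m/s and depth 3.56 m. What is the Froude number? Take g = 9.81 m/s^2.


The Froude number is defined as Fr = V / sqrt(g*y).
g*y = 9.81 * 3.56 = 34.9236.
sqrt(g*y) = sqrt(34.9236) = 5.9096.
Fr = 2.76 / 5.9096 = 0.467.

0.467


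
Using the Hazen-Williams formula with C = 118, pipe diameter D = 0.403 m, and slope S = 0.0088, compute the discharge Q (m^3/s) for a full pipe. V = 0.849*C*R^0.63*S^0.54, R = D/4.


For a full circular pipe, R = D/4 = 0.403/4 = 0.1008 m.
V = 0.849 * 118 * 0.1008^0.63 * 0.0088^0.54
  = 0.849 * 118 * 0.235529 * 0.077628
  = 1.8317 m/s.
Pipe area A = pi*D^2/4 = pi*0.403^2/4 = 0.1276 m^2.
Q = A * V = 0.1276 * 1.8317 = 0.2336 m^3/s.

0.2336


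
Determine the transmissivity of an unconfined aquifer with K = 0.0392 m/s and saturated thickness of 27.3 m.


Transmissivity is defined as T = K * h.
T = 0.0392 * 27.3
  = 1.0702 m^2/s.

1.0702


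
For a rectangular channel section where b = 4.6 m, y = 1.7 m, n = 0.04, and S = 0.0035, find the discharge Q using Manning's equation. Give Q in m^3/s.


For a rectangular channel, the cross-sectional area A = b * y = 4.6 * 1.7 = 7.82 m^2.
The wetted perimeter P = b + 2y = 4.6 + 2*1.7 = 8.0 m.
Hydraulic radius R = A/P = 7.82/8.0 = 0.9775 m.
Velocity V = (1/n)*R^(2/3)*S^(1/2) = (1/0.04)*0.9775^(2/3)*0.0035^(1/2) = 1.4568 m/s.
Discharge Q = A * V = 7.82 * 1.4568 = 11.392 m^3/s.

11.392


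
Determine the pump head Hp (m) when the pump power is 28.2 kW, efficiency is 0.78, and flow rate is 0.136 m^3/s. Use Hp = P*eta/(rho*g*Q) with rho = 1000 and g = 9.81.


Pump head formula: Hp = P * eta / (rho * g * Q).
Numerator: P * eta = 28.2 * 1000 * 0.78 = 21996.0 W.
Denominator: rho * g * Q = 1000 * 9.81 * 0.136 = 1334.16.
Hp = 21996.0 / 1334.16 = 16.49 m.

16.49


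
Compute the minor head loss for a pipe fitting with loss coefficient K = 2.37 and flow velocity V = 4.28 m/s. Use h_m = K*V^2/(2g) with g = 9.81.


Minor loss formula: h_m = K * V^2/(2g).
V^2 = 4.28^2 = 18.3184.
V^2/(2g) = 18.3184 / 19.62 = 0.9337 m.
h_m = 2.37 * 0.9337 = 2.2128 m.

2.2128
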